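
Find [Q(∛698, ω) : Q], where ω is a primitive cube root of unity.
[Q(∛698, ω) : Q] = 6

[Q(∛698):Q] = 3 (min poly x^3 - 698, irreducible since 698 is not a perfect cube). [Q(ω):Q] = 2 (min poly x^2 + x + 1). Since Q(∛698) ⊂ R and ω ∉ R, we have ω ∉ Q(∛698), so x^2 + x + 1 remains irreducible over Q(∛698) and [Q(∛698, ω) : Q(∛698)] = 2. By the tower law, [Q(∛698, ω) : Q] = 3 · 2 = 6. (In fact Q(∛698, ω) is the splitting field of x^3 - 698 over Q.)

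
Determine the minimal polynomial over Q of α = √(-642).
m_α(x) = x^2 + 642

α satisfies α^2 + 642 = 0, so x^2 + 642 annihilates α. Since d = -642 is squarefree and ≠ 1, it is not a perfect square in Q, so x^2 + 642 has no rational root and is therefore irreducible over Q (a degree-2 polynomial over a field is irreducible iff it has no root). Hence m_α(x) = x^2 + 642.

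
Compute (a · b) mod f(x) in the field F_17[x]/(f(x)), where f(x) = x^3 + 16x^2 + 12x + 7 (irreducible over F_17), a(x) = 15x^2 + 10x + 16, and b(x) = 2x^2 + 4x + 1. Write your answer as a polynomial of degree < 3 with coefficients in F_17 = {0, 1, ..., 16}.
a · b ≡ 7x^2 + 6x + 11 (mod f(x))

Multiply in F_17[x]: a(x)·b(x) = (15x^2 + 10x + 16)·(2x^2 + 4x + 1) = 13x^4 + 12x^3 + 2x^2 + 6x + 16. This has degree ≥ 3, so divide by f(x) over F_17: 13x^4 + 12x^3 + 2x^2 + 6x + 16 = (13x + 8)·(x^3 + 16x^2 + 12x + 7) + (7x^2 + 6x + 11). Hence a·b ≡ 7x^2 + 6x + 11 (mod f). (F_17[x]/(f) is a field with 17^3 = 4913 elements since f is irreducible of degree 3.)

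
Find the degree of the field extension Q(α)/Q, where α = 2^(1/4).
[Q(α):Q] = 4

α is a root of x^4 - 2. By Eisenstein's criterion at the prime p = 2 (which divides the constant term 2 but p^2 = 4 does not, since 2 is squarefree), x^4 - 2 is irreducible over Q. Hence [Q(α):Q] = 4.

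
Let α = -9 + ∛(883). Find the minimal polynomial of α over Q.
m_α(x) = x^3 + 27x^2 + 243x - 154

Set β = α + 9 = ∛(883), so β^3 = 883. Then (α + 9)^3 - 883 = 0, i.e. α is a root of g(x) = (x + 9)^3 - 883 = x^3 + 27x^2 + 243x - 154. Since g(x) = h(x + 9) where h(x) = x^3 - 883, and h is irreducible over Q (because 883 is not a perfect cube, so h has no rational root, and a monic cubic with no rational root is irreducible), g is also irreducible (irreducibility is preserved under the substitution x → x + 9). Hence m_α(x) = x^3 + 27x^2 + 243x - 154.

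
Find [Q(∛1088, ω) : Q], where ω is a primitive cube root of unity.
[Q(∛1088, ω) : Q] = 6

[Q(∛1088):Q] = 3 (min poly x^3 - 1088, irreducible since 1088 is not a perfect cube). [Q(ω):Q] = 2 (min poly x^2 + x + 1). Since Q(∛1088) ⊂ R and ω ∉ R, we have ω ∉ Q(∛1088), so x^2 + x + 1 remains irreducible over Q(∛1088) and [Q(∛1088, ω) : Q(∛1088)] = 2. By the tower law, [Q(∛1088, ω) : Q] = 3 · 2 = 6. (In fact Q(∛1088, ω) is the splitting field of x^3 - 1088 over Q.)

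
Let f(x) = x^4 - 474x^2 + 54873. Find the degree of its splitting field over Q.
[K : Q] = 4

Solving the quadratic in x^2: x^2 = (474 ± √(474^2 - 4·54873))/2 = (474 ± √5184)/2 = (474 ± 72)/2, giving x^2 = 201 or x^2 = 273. So f(x) = (x^2 - 201)(x^2 - 273) and the roots of f are ±√201, ±√273. Hence the splitting field is K = Q(√201, √273). Since 201 and 273 are distinct squarefree integers > 1, their product 54873 is not a perfect square, so √273 ∉ Q(√201). By the tower law [K:Q] = [Q(√201,√273):Q(√201)] · [Q(√201):Q] = 2 · 2 = 4.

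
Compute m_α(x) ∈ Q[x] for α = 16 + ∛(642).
m_α(x) = x^3 - 48x^2 + 768x - 4738

Set β = α - 16 = ∛(642), so β^3 = 642. Then (α - 16)^3 - 642 = 0, i.e. α is a root of g(x) = (x - 16)^3 - 642 = x^3 - 48x^2 + 768x - 4738. Since g(x) = h(x - 16) where h(x) = x^3 - 642, and h is irreducible over Q (because 642 is not a perfect cube, so h has no rational root, and a monic cubic with no rational root is irreducible), g is also irreducible (irreducibility is preserved under the substitution x → x - 16). Hence m_α(x) = x^3 - 48x^2 + 768x - 4738.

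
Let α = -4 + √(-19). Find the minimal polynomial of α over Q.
m_α(x) = x^2 + 8x + 35

From α + 4 = √(-19), squaring gives (α + 4)^2 = -19, i.e. α^2 + 8α + 16 = -19, so α^2 + 8α + 35 = 0. The discriminant of x^2 + 8x + 35 is (8)^2 - 4·(35) = 64 - 140 = -76, and 4·(-19) is not a perfect square in Q since -19 is squarefree and ≠ 1. Hence x^2 + 8x + 35 is irreducible over Q and is the minimal polynomial of α.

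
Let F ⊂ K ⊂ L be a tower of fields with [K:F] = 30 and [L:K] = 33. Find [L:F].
[L:F] = 990

The tower law says that for any tower of field extensions F ⊂ K ⊂ L with finite degrees, [L:F] = [L:K] · [K:F]. Here this gives [L:F] = 33 · 30 = 990.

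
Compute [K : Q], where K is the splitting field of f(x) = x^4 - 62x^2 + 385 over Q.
[K : Q] = 4

Solving the quadratic in x^2: x^2 = (62 ± √(62^2 - 4·385))/2 = (62 ± √2304)/2 = (62 ± 48)/2, giving x^2 = 7 or x^2 = 55. So f(x) = (x^2 - 7)(x^2 - 55) and the roots of f are ±√7, ±√55. Hence the splitting field is K = Q(√7, √55). Since 7 and 55 are distinct squarefree integers > 1, their product 385 is not a perfect square, so √55 ∉ Q(√7). By the tower law [K:Q] = [Q(√7,√55):Q(√7)] · [Q(√7):Q] = 2 · 2 = 4.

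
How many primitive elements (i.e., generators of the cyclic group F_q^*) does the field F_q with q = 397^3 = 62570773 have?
There are φ(62570772) = 18338400 primitive elements

F_q^* is cyclic of order q - 1 = 62570772. A cyclic group of order m has exactly φ(m) generators. Here m = 62570772 = 2^2 · 3^3 · 11 · 31 · 1699, so the number of primitive elements is φ(62570772) = 18338400.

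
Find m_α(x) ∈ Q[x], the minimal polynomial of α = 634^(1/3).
m_α(x) = x^3 - 634

α satisfies α^3 = 634, so x^3 - 634 annihilates α. By the rational root test, a rational root p/q (in lowest terms) of x^3 - 634 would satisfy p^3 = 634 q^3, forcing q = 1 and p^3 = 634; but 634 is not a perfect cube, contradiction. A monic cubic over Q with no rational root is irreducible (any nontrivial factorization would include a linear factor). Hence x^3 - 634 is the minimal polynomial of α, and in particular [Q(α):Q] = 3.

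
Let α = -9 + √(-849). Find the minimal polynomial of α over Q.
m_α(x) = x^2 + 18x + 930

From α + 9 = √(-849), squaring gives (α + 9)^2 = -849, i.e. α^2 + 18α + 81 = -849, so α^2 + 18α + 930 = 0. The discriminant of x^2 + 18x + 930 is (18)^2 - 4·(930) = 324 - 3720 = -3396, and 4·(-849) is not a perfect square in Q since -849 is squarefree and ≠ 1. Hence x^2 + 18x + 930 is irreducible over Q and is the minimal polynomial of α.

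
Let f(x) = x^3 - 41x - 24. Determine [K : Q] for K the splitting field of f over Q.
[K : Q] = 6

By the rational root test, any rational root of the monic integer polynomial f(x) = x^3 - 41x - 24 must be an integer dividing the constant term -24, i.e. one of ±{1, 2, 3, 4, 6, 8, 12, 24}. Evaluating: f(1) = -64, f(-1) = 16, f(2) = -98, f(-2) = 50, f(3) = -120, f(-3) = 72, f(4) = -124, f(-4) = 76, f(6) = -54, f(-6) = 6, f(8) = 160, f(-8) = -208, f(12) = 1212, f(-12) = -1260, f(24) = 12816, f(-24) = -12864; none is 0, so f has no rational root and is therefore irreducible over Q (a cubic with no linear factor over a field is irreducible). For an irreducible cubic, the Galois group is A_3 or S_3 according as the discriminant disc(f) = -4a^3 - 27b^2 = -4·(-41)^3 - 27·(-24)^2 = 260132 is or is not a square in Q. Here disc(f) = 260132 is not a perfect square in Q, so the Galois group of f over Q is not contained in A_3 and must be all of S_3. The splitting field has degree |S_3| = 6 over Q, so [K : Q] = 6.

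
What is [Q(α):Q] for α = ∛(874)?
[Q(α):Q] = 3

The minimal polynomial of α is x^3 - 874, irreducible over Q since 874 is not a perfect cube (so x^3 - 874 has no rational root). Hence [Q(α):Q] = deg(m_α) = 3.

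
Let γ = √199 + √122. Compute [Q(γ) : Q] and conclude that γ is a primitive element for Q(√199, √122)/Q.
[Q(γ) : Q] = 4 (equivalently, Q(γ) = Q(√199, √122))

Obviously Q(γ) ⊆ Q(√199, √122), and [Q(√199, √122):Q] = 4 (since 199, 122 are distinct squarefree integers > 1 with 24278 not a perfect square). To show equality we compute the minimal polynomial of γ. From γ = √199 + √122: γ^2 = 199 + 2√(24278) + 122 = 321 + 2√(24278), so γ^2 - 321 = 2√(24278); squaring, (γ^2 - 321)^2 = 4·24278, i.e. γ^4 - 642γ^2 + 103041 - 97112 = 0, i.e. γ^4 - 642γ^2 + 5929 = 0. So γ is a root of x^4 - 642x^2 + 5929. This polynomial is irreducible over Q: it has no rational root (each ±√199 ± √122 is irrational), and any factorization into two quadratics over Q would force √(24278) ∈ Q (pairing opposite roots) or √199, √122 ∈ Q (other pairings), all impossible. Hence [Q(γ):Q] = 4 = [Q(√199, √122):Q], so Q(γ) = Q(√199, √122).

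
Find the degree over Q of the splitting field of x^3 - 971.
[K : Q] = 6

The roots of x^3 - 971 are ∛971, ω∛971, ω^2∛971 where ω = e^(2πi/3) is a primitive cube root of unity, so K = Q(∛971, ω). Now [Q(∛971):Q] = 3 (since 971 is not a perfect cube, x^3 - 971 is irreducible) and [Q(ω):Q] = 2. Both 2 and 3 divide [K:Q], and [K:Q] ≤ 3·2 = 6, so [K:Q] = 6. (Equivalently: Q(∛971) ⊂ R but ω ∉ R, so [K : Q(∛971)] = 2.)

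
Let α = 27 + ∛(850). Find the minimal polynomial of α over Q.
m_α(x) = x^3 - 81x^2 + 2187x - 20533

Set β = α - 27 = ∛(850), so β^3 = 850. Then (α - 27)^3 - 850 = 0, i.e. α is a root of g(x) = (x - 27)^3 - 850 = x^3 - 81x^2 + 2187x - 20533. Since g(x) = h(x - 27) where h(x) = x^3 - 850, and h is irreducible over Q (because 850 is not a perfect cube, so h has no rational root, and a monic cubic with no rational root is irreducible), g is also irreducible (irreducibility is preserved under the substitution x → x - 27). Hence m_α(x) = x^3 - 81x^2 + 2187x - 20533.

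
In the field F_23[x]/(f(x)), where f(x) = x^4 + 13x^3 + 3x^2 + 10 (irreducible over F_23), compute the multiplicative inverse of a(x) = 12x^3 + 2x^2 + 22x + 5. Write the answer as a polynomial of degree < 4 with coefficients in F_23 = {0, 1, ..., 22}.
a(x)^(-1) ≡ 4x^3 + 16x^2 + 20x + 16 (mod f(x))

Since f is irreducible over F_23, F_23[x]/(f) is a field and a(x) ≠ 0 has an inverse. Apply the extended Euclidean algorithm to f(x) and a(x) in F_23[x]: f(x) = (2x + 18)·a(x) + (15x^2 + 8x + 12);  a(x) = (10x + 4)·(15x^2 + 8x + 12) + (8x + 3);  (15x^2 + 8x + 12) = (22x + 10)·(8x + 3) + (5). The last nonzero remainder is the constant 5 = gcd(f, a) in F_23. Back-substituting through the division chain expresses 5 = s(x)·a(x) + t(x)·f(x) with s(x) ≡ 20x^3 + 11x^2 + 8x + 11 (mod f), so (20x^3 + 11x^2 + 8x + 11)·a(x) ≡ 5 (mod f). Multiplying by 5^(-1) ≡ 14 in F_23 gives a(x)^(-1) ≡ 14·(20x^3 + 11x^2 + 8x + 11) ≡ 4x^3 + 16x^2 + 20x + 16 (mod f). Check: (12x^3 + 2x^2 + 22x + 5)·(4x^3 + 16x^2 + 20x + 16) = 2x^6 + 16x^5 + 15x^4 + 6x^3 + 15x + 11 ≡ 1 (mod x^4 + 13x^3 + 3x^2 + 10).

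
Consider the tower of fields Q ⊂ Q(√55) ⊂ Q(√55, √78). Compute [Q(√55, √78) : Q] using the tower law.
[Q(√55, √78) : Q] = 4

[Q(√55):Q] = 2 (min poly x^2 - 55, irreducible since 55 is squarefree > 1). For the top step, suppose √78 ∈ Q(√55), say √78 = c + d√55 with c, d ∈ Q. Squaring: 78 = c^2 + 55d^2 + 2cd√55. Since √55 ∉ Q this forces 2cd = 0. If d = 0 then √78 = c ∈ Q, contradicting 78 squarefree > 1. If c = 0 then 78 = 55d^2, so 55·78 = (55d)^2 is a perfect square in Q — but 55·78 = 4290 is not a perfect square (since 55 and 78 are distinct squarefree integers). Contradiction. Hence √78 ∉ Q(√55), so x^2 - 78 stays irreducible over Q(√55) and [Q(√55, √78) : Q(√55)] = 2. By the tower law, [Q(√55, √78) : Q] = 2 · 2 = 4.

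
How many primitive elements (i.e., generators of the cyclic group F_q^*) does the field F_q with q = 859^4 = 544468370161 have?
There are φ(544468370160) = 118093086720 primitive elements

F_q^* is cyclic of order q - 1 = 544468370160. A cyclic group of order m has exactly φ(m) generators. Here m = 544468370160 = 2^4 · 3 · 5 · 11 · 13 · 43 · 137 · 2693, so the number of primitive elements is φ(544468370160) = 118093086720.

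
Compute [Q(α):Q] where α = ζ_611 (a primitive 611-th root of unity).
[Q(α):Q] = 552

The minimal polynomial of ζ_611 over Q is the 611-th cyclotomic polynomial Φ_611(x), which is irreducible over Q and has degree φ(611) = 552. Hence [Q(α):Q] = φ(611) = 552.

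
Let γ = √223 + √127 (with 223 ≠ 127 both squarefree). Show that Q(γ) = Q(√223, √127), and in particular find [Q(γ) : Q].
[Q(γ) : Q] = 4 (equivalently, Q(γ) = Q(√223, √127))

Obviously Q(γ) ⊆ Q(√223, √127), and [Q(√223, √127):Q] = 4 (since 223, 127 are distinct squarefree integers > 1 with 28321 not a perfect square). To show equality we compute the minimal polynomial of γ. From γ = √223 + √127: γ^2 = 223 + 2√(28321) + 127 = 350 + 2√(28321), so γ^2 - 350 = 2√(28321); squaring, (γ^2 - 350)^2 = 4·28321, i.e. γ^4 - 700γ^2 + 122500 - 113284 = 0, i.e. γ^4 - 700γ^2 + 9216 = 0. So γ is a root of x^4 - 700x^2 + 9216. This polynomial is irreducible over Q: it has no rational root (each ±√223 ± √127 is irrational), and any factorization into two quadratics over Q would force √(28321) ∈ Q (pairing opposite roots) or √223, √127 ∈ Q (other pairings), all impossible. Hence [Q(γ):Q] = 4 = [Q(√223, √127):Q], so Q(γ) = Q(√223, √127).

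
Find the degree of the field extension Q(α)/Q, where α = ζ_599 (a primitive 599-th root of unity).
[Q(α):Q] = 598

The minimal polynomial of ζ_599 over Q is the 599-th cyclotomic polynomial Φ_599(x), which is irreducible over Q and has degree φ(599) = 598. Hence [Q(α):Q] = φ(599) = 598.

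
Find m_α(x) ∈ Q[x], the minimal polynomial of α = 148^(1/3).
m_α(x) = x^3 - 148

α satisfies α^3 = 148, so x^3 - 148 annihilates α. By the rational root test, a rational root p/q (in lowest terms) of x^3 - 148 would satisfy p^3 = 148 q^3, forcing q = 1 and p^3 = 148; but 148 is not a perfect cube, contradiction. A monic cubic over Q with no rational root is irreducible (any nontrivial factorization would include a linear factor). Hence x^3 - 148 is the minimal polynomial of α, and in particular [Q(α):Q] = 3.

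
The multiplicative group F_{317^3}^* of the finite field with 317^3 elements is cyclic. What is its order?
|F_{317^3}^*| = 31855012

F_{317^3} has 317^3 = 31855013 elements; its multiplicative group consists of all nonzero elements, so |F_{317^3}^*| = 31855013 - 1 = 31855012. (It is cyclic since any finite subgroup of the multiplicative group of a field is cyclic.)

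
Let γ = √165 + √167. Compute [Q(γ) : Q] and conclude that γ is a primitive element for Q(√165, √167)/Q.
[Q(γ) : Q] = 4 (equivalently, Q(γ) = Q(√165, √167))

Obviously Q(γ) ⊆ Q(√165, √167), and [Q(√165, √167):Q] = 4 (since 165, 167 are distinct squarefree integers > 1 with 27555 not a perfect square). To show equality we compute the minimal polynomial of γ. From γ = √165 + √167: γ^2 = 165 + 2√(27555) + 167 = 332 + 2√(27555), so γ^2 - 332 = 2√(27555); squaring, (γ^2 - 332)^2 = 4·27555, i.e. γ^4 - 664γ^2 + 110224 - 110220 = 0, i.e. γ^4 - 664γ^2 + 4 = 0. So γ is a root of x^4 - 664x^2 + 4. This polynomial is irreducible over Q: it has no rational root (each ±√165 ± √167 is irrational), and any factorization into two quadratics over Q would force √(27555) ∈ Q (pairing opposite roots) or √165, √167 ∈ Q (other pairings), all impossible. Hence [Q(γ):Q] = 4 = [Q(√165, √167):Q], so Q(γ) = Q(√165, √167).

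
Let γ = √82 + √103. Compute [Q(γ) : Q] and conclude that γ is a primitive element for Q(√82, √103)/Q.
[Q(γ) : Q] = 4 (equivalently, Q(γ) = Q(√82, √103))

Obviously Q(γ) ⊆ Q(√82, √103), and [Q(√82, √103):Q] = 4 (since 82, 103 are distinct squarefree integers > 1 with 8446 not a perfect square). To show equality we compute the minimal polynomial of γ. From γ = √82 + √103: γ^2 = 82 + 2√(8446) + 103 = 185 + 2√(8446), so γ^2 - 185 = 2√(8446); squaring, (γ^2 - 185)^2 = 4·8446, i.e. γ^4 - 370γ^2 + 34225 - 33784 = 0, i.e. γ^4 - 370γ^2 + 441 = 0. So γ is a root of x^4 - 370x^2 + 441. This polynomial is irreducible over Q: it has no rational root (each ±√82 ± √103 is irrational), and any factorization into two quadratics over Q would force √(8446) ∈ Q (pairing opposite roots) or √82, √103 ∈ Q (other pairings), all impossible. Hence [Q(γ):Q] = 4 = [Q(√82, √103):Q], so Q(γ) = Q(√82, √103).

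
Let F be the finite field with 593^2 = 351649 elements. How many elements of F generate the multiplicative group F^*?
There are φ(351648) = 103680 primitive elements

F_q^* is cyclic of order q - 1 = 351648. A cyclic group of order m has exactly φ(m) generators. Here m = 351648 = 2^5 · 3^3 · 11 · 37, so the number of primitive elements is φ(351648) = 103680.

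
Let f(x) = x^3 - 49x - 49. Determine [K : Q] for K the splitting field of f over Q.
[K : Q] = 3

By the rational root test, any rational root of the monic integer polynomial f(x) = x^3 - 49x - 49 must be an integer dividing the constant term -49, i.e. one of ±{1, 7, 49}. Evaluating: f(1) = -97, f(-1) = -1, f(7) = -49, f(-7) = -49, f(49) = 115199, f(-49) = -115297; none is 0, so f has no rational root and is therefore irreducible over Q (a cubic with no linear factor over a field is irreducible). For an irreducible cubic, the Galois group is A_3 or S_3 according as the discriminant disc(f) = -4a^3 - 27b^2 = -4·(-49)^3 - 27·(-49)^2 = 405769 is or is not a square in Q. Here disc(f) = 405769 = 637^2 is a perfect square in Q, so the Galois group of f over Q is contained in A_3, hence equals A_3 (cyclic of order 3). The splitting field has degree |A_3| = 3 over Q, so [K : Q] = 3.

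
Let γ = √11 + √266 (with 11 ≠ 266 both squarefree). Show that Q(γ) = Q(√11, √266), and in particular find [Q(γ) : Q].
[Q(γ) : Q] = 4 (equivalently, Q(γ) = Q(√11, √266))

Obviously Q(γ) ⊆ Q(√11, √266), and [Q(√11, √266):Q] = 4 (since 11, 266 are distinct squarefree integers > 1 with 2926 not a perfect square). To show equality we compute the minimal polynomial of γ. From γ = √11 + √266: γ^2 = 11 + 2√(2926) + 266 = 277 + 2√(2926), so γ^2 - 277 = 2√(2926); squaring, (γ^2 - 277)^2 = 4·2926, i.e. γ^4 - 554γ^2 + 76729 - 11704 = 0, i.e. γ^4 - 554γ^2 + 65025 = 0. So γ is a root of x^4 - 554x^2 + 65025. This polynomial is irreducible over Q: it has no rational root (each ±√11 ± √266 is irrational), and any factorization into two quadratics over Q would force √(2926) ∈ Q (pairing opposite roots) or √11, √266 ∈ Q (other pairings), all impossible. Hence [Q(γ):Q] = 4 = [Q(√11, √266):Q], so Q(γ) = Q(√11, √266).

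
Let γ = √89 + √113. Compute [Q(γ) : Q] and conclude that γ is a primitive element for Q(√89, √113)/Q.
[Q(γ) : Q] = 4 (equivalently, Q(γ) = Q(√89, √113))

Obviously Q(γ) ⊆ Q(√89, √113), and [Q(√89, √113):Q] = 4 (since 89, 113 are distinct squarefree integers > 1 with 10057 not a perfect square). To show equality we compute the minimal polynomial of γ. From γ = √89 + √113: γ^2 = 89 + 2√(10057) + 113 = 202 + 2√(10057), so γ^2 - 202 = 2√(10057); squaring, (γ^2 - 202)^2 = 4·10057, i.e. γ^4 - 404γ^2 + 40804 - 40228 = 0, i.e. γ^4 - 404γ^2 + 576 = 0. So γ is a root of x^4 - 404x^2 + 576. This polynomial is irreducible over Q: it has no rational root (each ±√89 ± √113 is irrational), and any factorization into two quadratics over Q would force √(10057) ∈ Q (pairing opposite roots) or √89, √113 ∈ Q (other pairings), all impossible. Hence [Q(γ):Q] = 4 = [Q(√89, √113):Q], so Q(γ) = Q(√89, √113).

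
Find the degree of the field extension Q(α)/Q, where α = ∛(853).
[Q(α):Q] = 3

The minimal polynomial of α is x^3 - 853, irreducible over Q since 853 is not a perfect cube (so x^3 - 853 has no rational root). Hence [Q(α):Q] = deg(m_α) = 3.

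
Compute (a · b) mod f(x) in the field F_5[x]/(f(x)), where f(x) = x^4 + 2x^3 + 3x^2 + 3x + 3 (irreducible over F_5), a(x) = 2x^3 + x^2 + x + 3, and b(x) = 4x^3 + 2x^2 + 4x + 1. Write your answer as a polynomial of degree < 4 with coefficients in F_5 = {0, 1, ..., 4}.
a · b ≡ 3x^3 + 3x^2 + 4x (mod f(x))

Multiply in F_5[x]: a(x)·b(x) = (2x^3 + x^2 + x + 3)·(4x^3 + 2x^2 + 4x + 1) = 3x^6 + 3x^5 + 4x^4 + x^2 + 3x + 3. This has degree ≥ 4, so divide by f(x) over F_5: 3x^6 + 3x^5 + 4x^4 + x^2 + 3x + 3 = (3x^2 + 2x + 1)·(x^4 + 2x^3 + 3x^2 + 3x + 3) + (3x^3 + 3x^2 + 4x). Hence a·b ≡ 3x^3 + 3x^2 + 4x (mod f). (F_5[x]/(f) is a field with 5^4 = 625 elements since f is irreducible of degree 4.)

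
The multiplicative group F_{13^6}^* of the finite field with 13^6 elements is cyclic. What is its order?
|F_{13^6}^*| = 4826808

F_{13^6} has 13^6 = 4826809 elements; its multiplicative group consists of all nonzero elements, so |F_{13^6}^*| = 4826809 - 1 = 4826808. (It is cyclic since any finite subgroup of the multiplicative group of a field is cyclic.)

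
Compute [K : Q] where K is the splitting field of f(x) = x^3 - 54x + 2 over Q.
[K : Q] = 6

By the rational root test, any rational root of the monic integer polynomial f(x) = x^3 - 54x + 2 must be an integer dividing the constant term 2, i.e. one of ±{1, 2}. Evaluating: f(1) = -51, f(-1) = 55, f(2) = -98, f(-2) = 102; none is 0, so f has no rational root and is therefore irreducible over Q (a cubic with no linear factor over a field is irreducible). For an irreducible cubic, the Galois group is A_3 or S_3 according as the discriminant disc(f) = -4a^3 - 27b^2 = -4·(-54)^3 - 27·(2)^2 = 629748 is or is not a square in Q. Here disc(f) = 629748 is not a perfect square in Q, so the Galois group of f over Q is not contained in A_3 and must be all of S_3. The splitting field has degree |S_3| = 6 over Q, so [K : Q] = 6.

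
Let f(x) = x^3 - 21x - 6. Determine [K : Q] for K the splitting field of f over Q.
[K : Q] = 6

By the rational root test, any rational root of the monic integer polynomial f(x) = x^3 - 21x - 6 must be an integer dividing the constant term -6, i.e. one of ±{1, 2, 3, 6}. Evaluating: f(1) = -26, f(-1) = 14, f(2) = -40, f(-2) = 28, f(3) = -42, f(-3) = 30, f(6) = 84, f(-6) = -96; none is 0, so f has no rational root and is therefore irreducible over Q (a cubic with no linear factor over a field is irreducible). For an irreducible cubic, the Galois group is A_3 or S_3 according as the discriminant disc(f) = -4a^3 - 27b^2 = -4·(-21)^3 - 27·(-6)^2 = 36072 is or is not a square in Q. Here disc(f) = 36072 is not a perfect square in Q, so the Galois group of f over Q is not contained in A_3 and must be all of S_3. The splitting field has degree |S_3| = 6 over Q, so [K : Q] = 6.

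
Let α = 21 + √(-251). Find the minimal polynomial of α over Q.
m_α(x) = x^2 - 42x + 692

From α - 21 = √(-251), squaring gives (α - 21)^2 = -251, i.e. α^2 - 42α + 441 = -251, so α^2 - 42α + 692 = 0. The discriminant of x^2 - 42x + 692 is (-42)^2 - 4·(692) = 1764 - 2768 = -1004, and 4·(-251) is not a perfect square in Q since -251 is squarefree and ≠ 1. Hence x^2 - 42x + 692 is irreducible over Q and is the minimal polynomial of α.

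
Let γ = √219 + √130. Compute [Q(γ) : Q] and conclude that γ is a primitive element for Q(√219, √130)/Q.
[Q(γ) : Q] = 4 (equivalently, Q(γ) = Q(√219, √130))

Obviously Q(γ) ⊆ Q(√219, √130), and [Q(√219, √130):Q] = 4 (since 219, 130 are distinct squarefree integers > 1 with 28470 not a perfect square). To show equality we compute the minimal polynomial of γ. From γ = √219 + √130: γ^2 = 219 + 2√(28470) + 130 = 349 + 2√(28470), so γ^2 - 349 = 2√(28470); squaring, (γ^2 - 349)^2 = 4·28470, i.e. γ^4 - 698γ^2 + 121801 - 113880 = 0, i.e. γ^4 - 698γ^2 + 7921 = 0. So γ is a root of x^4 - 698x^2 + 7921. This polynomial is irreducible over Q: it has no rational root (each ±√219 ± √130 is irrational), and any factorization into two quadratics over Q would force √(28470) ∈ Q (pairing opposite roots) or √219, √130 ∈ Q (other pairings), all impossible. Hence [Q(γ):Q] = 4 = [Q(√219, √130):Q], so Q(γ) = Q(√219, √130).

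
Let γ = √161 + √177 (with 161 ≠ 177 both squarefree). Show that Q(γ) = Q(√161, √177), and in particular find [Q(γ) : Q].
[Q(γ) : Q] = 4 (equivalently, Q(γ) = Q(√161, √177))

Obviously Q(γ) ⊆ Q(√161, √177), and [Q(√161, √177):Q] = 4 (since 161, 177 are distinct squarefree integers > 1 with 28497 not a perfect square). To show equality we compute the minimal polynomial of γ. From γ = √161 + √177: γ^2 = 161 + 2√(28497) + 177 = 338 + 2√(28497), so γ^2 - 338 = 2√(28497); squaring, (γ^2 - 338)^2 = 4·28497, i.e. γ^4 - 676γ^2 + 114244 - 113988 = 0, i.e. γ^4 - 676γ^2 + 256 = 0. So γ is a root of x^4 - 676x^2 + 256. This polynomial is irreducible over Q: it has no rational root (each ±√161 ± √177 is irrational), and any factorization into two quadratics over Q would force √(28497) ∈ Q (pairing opposite roots) or √161, √177 ∈ Q (other pairings), all impossible. Hence [Q(γ):Q] = 4 = [Q(√161, √177):Q], so Q(γ) = Q(√161, √177).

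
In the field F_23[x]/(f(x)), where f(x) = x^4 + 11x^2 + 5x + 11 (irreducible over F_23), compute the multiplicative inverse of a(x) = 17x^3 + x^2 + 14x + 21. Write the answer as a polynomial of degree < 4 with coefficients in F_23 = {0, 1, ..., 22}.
a(x)^(-1) ≡ 12x^3 + 5x^2 + 7x + 6 (mod f(x))

Since f is irreducible over F_23, F_23[x]/(f) is a field and a(x) ≠ 0 has an inverse. Apply the extended Euclidean algorithm to f(x) and a(x) in F_23[x]: f(x) = (19x + 7)·a(x) + (14x^2 + 14x + 2);  a(x) = (16x + 12)·(14x^2 + 14x + 2) + (21x + 20);  (14x^2 + 14x + 2) = (16x + 15)·(21x + 20) + (1). The last nonzero remainder is the constant 1 = gcd(f, a) in F_23. Back-substituting through the division chain expresses 1 = s(x)·a(x) + t(x)·f(x) with s(x) ≡ 12x^3 + 5x^2 + 7x + 6 (mod f), so a(x)^(-1) ≡ s(x) = 12x^3 + 5x^2 + 7x + 6 (mod f). Check: (17x^3 + x^2 + 14x + 21)·(12x^3 + 5x^2 + 7x + 6) = 20x^6 + 5x^5 + 16x^4 + 17x^3 + 2x^2 + x + 11 ≡ 1 (mod x^4 + 11x^2 + 5x + 11).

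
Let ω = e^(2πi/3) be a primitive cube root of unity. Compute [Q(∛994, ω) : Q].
[Q(∛994, ω) : Q] = 6

[Q(∛994):Q] = 3 (min poly x^3 - 994, irreducible since 994 is not a perfect cube). [Q(ω):Q] = 2 (min poly x^2 + x + 1). Since Q(∛994) ⊂ R and ω ∉ R, we have ω ∉ Q(∛994), so x^2 + x + 1 remains irreducible over Q(∛994) and [Q(∛994, ω) : Q(∛994)] = 2. By the tower law, [Q(∛994, ω) : Q] = 3 · 2 = 6. (In fact Q(∛994, ω) is the splitting field of x^3 - 994 over Q.)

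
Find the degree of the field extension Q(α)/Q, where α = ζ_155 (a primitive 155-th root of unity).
[Q(α):Q] = 120

The minimal polynomial of ζ_155 over Q is the 155-th cyclotomic polynomial Φ_155(x), which is irreducible over Q and has degree φ(155) = 120. Hence [Q(α):Q] = φ(155) = 120.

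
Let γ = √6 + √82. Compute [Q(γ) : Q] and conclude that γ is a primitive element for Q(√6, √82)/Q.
[Q(γ) : Q] = 4 (equivalently, Q(γ) = Q(√6, √82))

Obviously Q(γ) ⊆ Q(√6, √82), and [Q(√6, √82):Q] = 4 (since 6, 82 are distinct squarefree integers > 1 with 492 not a perfect square). To show equality we compute the minimal polynomial of γ. From γ = √6 + √82: γ^2 = 6 + 2√(492) + 82 = 88 + 2√(492), so γ^2 - 88 = 2√(492); squaring, (γ^2 - 88)^2 = 4·492, i.e. γ^4 - 176γ^2 + 7744 - 1968 = 0, i.e. γ^4 - 176γ^2 + 5776 = 0. So γ is a root of x^4 - 176x^2 + 5776. This polynomial is irreducible over Q: it has no rational root (each ±√6 ± √82 is irrational), and any factorization into two quadratics over Q would force √(492) ∈ Q (pairing opposite roots) or √6, √82 ∈ Q (other pairings), all impossible. Hence [Q(γ):Q] = 4 = [Q(√6, √82):Q], so Q(γ) = Q(√6, √82).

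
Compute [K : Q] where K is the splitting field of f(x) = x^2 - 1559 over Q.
[K : Q] = 2

f(x) = x^2 - 1559 factors as (x - √1559)(x + √1559). The splitting field is K = Q(√1559). Since 1559 is squarefree and > 1, it is not a perfect square, so x^2 - 1559 is irreducible over Q and [Q(√1559) : Q] = 2. Hence [K : Q] = 2.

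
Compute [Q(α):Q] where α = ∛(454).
[Q(α):Q] = 3

The minimal polynomial of α is x^3 - 454, irreducible over Q since 454 is not a perfect cube (so x^3 - 454 has no rational root). Hence [Q(α):Q] = deg(m_α) = 3.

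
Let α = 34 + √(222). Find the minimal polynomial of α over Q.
m_α(x) = x^2 - 68x + 934

From α - 34 = √(222), squaring gives (α - 34)^2 = 222, i.e. α^2 - 68α + 1156 = 222, so α^2 - 68α + 934 = 0. The discriminant of x^2 - 68x + 934 is (-68)^2 - 4·(934) = 4624 - 3736 = 888, and 4·(222) is not a perfect square in Q since 222 is squarefree and ≠ 1. Hence x^2 - 68x + 934 is irreducible over Q and is the minimal polynomial of α.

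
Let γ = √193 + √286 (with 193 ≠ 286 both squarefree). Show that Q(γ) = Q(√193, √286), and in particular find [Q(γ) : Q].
[Q(γ) : Q] = 4 (equivalently, Q(γ) = Q(√193, √286))

Obviously Q(γ) ⊆ Q(√193, √286), and [Q(√193, √286):Q] = 4 (since 193, 286 are distinct squarefree integers > 1 with 55198 not a perfect square). To show equality we compute the minimal polynomial of γ. From γ = √193 + √286: γ^2 = 193 + 2√(55198) + 286 = 479 + 2√(55198), so γ^2 - 479 = 2√(55198); squaring, (γ^2 - 479)^2 = 4·55198, i.e. γ^4 - 958γ^2 + 229441 - 220792 = 0, i.e. γ^4 - 958γ^2 + 8649 = 0. So γ is a root of x^4 - 958x^2 + 8649. This polynomial is irreducible over Q: it has no rational root (each ±√193 ± √286 is irrational), and any factorization into two quadratics over Q would force √(55198) ∈ Q (pairing opposite roots) or √193, √286 ∈ Q (other pairings), all impossible. Hence [Q(γ):Q] = 4 = [Q(√193, √286):Q], so Q(γ) = Q(√193, √286).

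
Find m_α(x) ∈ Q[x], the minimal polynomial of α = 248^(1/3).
m_α(x) = x^3 - 248

α satisfies α^3 = 248, so x^3 - 248 annihilates α. By the rational root test, a rational root p/q (in lowest terms) of x^3 - 248 would satisfy p^3 = 248 q^3, forcing q = 1 and p^3 = 248; but 248 is not a perfect cube, contradiction. A monic cubic over Q with no rational root is irreducible (any nontrivial factorization would include a linear factor). Hence x^3 - 248 is the minimal polynomial of α, and in particular [Q(α):Q] = 3.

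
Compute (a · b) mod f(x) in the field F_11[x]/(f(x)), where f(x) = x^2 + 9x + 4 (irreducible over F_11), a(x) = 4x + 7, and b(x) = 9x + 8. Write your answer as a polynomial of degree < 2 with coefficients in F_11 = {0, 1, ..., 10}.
a · b ≡ 2x (mod f(x))

Multiply in F_11[x]: a(x)·b(x) = (4x + 7)·(9x + 8) = 3x^2 + 7x + 1. This has degree ≥ 2, so divide by f(x) over F_11: 3x^2 + 7x + 1 = (3)·(x^2 + 9x + 4) + (2x). Hence a·b ≡ 2x (mod f). (F_11[x]/(f) is a field with 11^2 = 121 elements since f is irreducible of degree 2.)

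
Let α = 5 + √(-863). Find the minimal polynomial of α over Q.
m_α(x) = x^2 - 10x + 888

From α - 5 = √(-863), squaring gives (α - 5)^2 = -863, i.e. α^2 - 10α + 25 = -863, so α^2 - 10α + 888 = 0. The discriminant of x^2 - 10x + 888 is (-10)^2 - 4·(888) = 100 - 3552 = -3452, and 4·(-863) is not a perfect square in Q since -863 is squarefree and ≠ 1. Hence x^2 - 10x + 888 is irreducible over Q and is the minimal polynomial of α.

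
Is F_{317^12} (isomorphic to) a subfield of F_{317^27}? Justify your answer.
No: F_{317^12} is not a subfield of F_{317^27}

F_{p^m} embeds in F_{p^n} iff m | n. Here 12 ∤ 27 (since 27 = 2·12 + 3 with remainder 3 ≠ 0), so F_{317^12} is not a subfield of F_{317^27}. Equivalently: if it were, the tower law would give 12 = [F_{317^12}:F_317] dividing [F_{317^27}:F_317] = 27, contradiction.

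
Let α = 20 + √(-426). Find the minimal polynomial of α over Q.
m_α(x) = x^2 - 40x + 826

From α - 20 = √(-426), squaring gives (α - 20)^2 = -426, i.e. α^2 - 40α + 400 = -426, so α^2 - 40α + 826 = 0. The discriminant of x^2 - 40x + 826 is (-40)^2 - 4·(826) = 1600 - 3304 = -1704, and 4·(-426) is not a perfect square in Q since -426 is squarefree and ≠ 1. Hence x^2 - 40x + 826 is irreducible over Q and is the minimal polynomial of α.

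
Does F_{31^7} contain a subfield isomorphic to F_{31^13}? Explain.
No: F_{31^13} is not a subfield of F_{31^7}

F_{p^m} embeds in F_{p^n} iff m | n. Here 13 ∤ 7 (since 7 = 0·13 + 7 with remainder 7 ≠ 0), so F_{31^13} is not a subfield of F_{31^7}. Equivalently: if it were, the tower law would give 13 = [F_{31^13}:F_31] dividing [F_{31^7}:F_31] = 7, contradiction.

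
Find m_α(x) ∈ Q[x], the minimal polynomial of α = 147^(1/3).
m_α(x) = x^3 - 147

α satisfies α^3 = 147, so x^3 - 147 annihilates α. By the rational root test, a rational root p/q (in lowest terms) of x^3 - 147 would satisfy p^3 = 147 q^3, forcing q = 1 and p^3 = 147; but 147 is not a perfect cube, contradiction. A monic cubic over Q with no rational root is irreducible (any nontrivial factorization would include a linear factor). Hence x^3 - 147 is the minimal polynomial of α, and in particular [Q(α):Q] = 3.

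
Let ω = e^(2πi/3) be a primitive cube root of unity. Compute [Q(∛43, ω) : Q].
[Q(∛43, ω) : Q] = 6

[Q(∛43):Q] = 3 (min poly x^3 - 43, irreducible since 43 is not a perfect cube). [Q(ω):Q] = 2 (min poly x^2 + x + 1). Since Q(∛43) ⊂ R and ω ∉ R, we have ω ∉ Q(∛43), so x^2 + x + 1 remains irreducible over Q(∛43) and [Q(∛43, ω) : Q(∛43)] = 2. By the tower law, [Q(∛43, ω) : Q] = 3 · 2 = 6. (In fact Q(∛43, ω) is the splitting field of x^3 - 43 over Q.)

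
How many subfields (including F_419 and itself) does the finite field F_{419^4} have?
F_{419^4} has 3 subfields

The subfields of F_{p^n} are exactly the fields F_{p^d} for d | n (each is the fixed field of the unique index-d subgroup of Gal(F_{p^n}/F_p) ≅ Z/nZ). The divisors of n = 4 are {1, 2, 4}, giving 3 subfields: F_{419^1}, F_{419^2}, F_{419^4}.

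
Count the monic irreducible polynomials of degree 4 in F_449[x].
There are 10160690400 monic irreducible polynomials of degree 4 over F_449

Each element of F_{449^4} that lies in no proper subfield is a root of exactly one monic irreducible of degree 4 over F_449, and each such polynomial has 4 distinct roots in F_{449^4}. By Möbius inversion the count is N_449(4) = (1/4) Σ_{d|4} μ(4/d) · 449^d = (1/4)(μ(4)·449^1 + μ(2)·449^2 + μ(1)·449^4) = 40642761600/4 = 10160690400.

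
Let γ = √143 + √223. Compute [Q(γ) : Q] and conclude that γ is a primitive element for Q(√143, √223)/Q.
[Q(γ) : Q] = 4 (equivalently, Q(γ) = Q(√143, √223))

Obviously Q(γ) ⊆ Q(√143, √223), and [Q(√143, √223):Q] = 4 (since 143, 223 are distinct squarefree integers > 1 with 31889 not a perfect square). To show equality we compute the minimal polynomial of γ. From γ = √143 + √223: γ^2 = 143 + 2√(31889) + 223 = 366 + 2√(31889), so γ^2 - 366 = 2√(31889); squaring, (γ^2 - 366)^2 = 4·31889, i.e. γ^4 - 732γ^2 + 133956 - 127556 = 0, i.e. γ^4 - 732γ^2 + 6400 = 0. So γ is a root of x^4 - 732x^2 + 6400. This polynomial is irreducible over Q: it has no rational root (each ±√143 ± √223 is irrational), and any factorization into two quadratics over Q would force √(31889) ∈ Q (pairing opposite roots) or √143, √223 ∈ Q (other pairings), all impossible. Hence [Q(γ):Q] = 4 = [Q(√143, √223):Q], so Q(γ) = Q(√143, √223).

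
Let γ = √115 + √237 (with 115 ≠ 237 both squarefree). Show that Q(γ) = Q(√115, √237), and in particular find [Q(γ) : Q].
[Q(γ) : Q] = 4 (equivalently, Q(γ) = Q(√115, √237))

Obviously Q(γ) ⊆ Q(√115, √237), and [Q(√115, √237):Q] = 4 (since 115, 237 are distinct squarefree integers > 1 with 27255 not a perfect square). To show equality we compute the minimal polynomial of γ. From γ = √115 + √237: γ^2 = 115 + 2√(27255) + 237 = 352 + 2√(27255), so γ^2 - 352 = 2√(27255); squaring, (γ^2 - 352)^2 = 4·27255, i.e. γ^4 - 704γ^2 + 123904 - 109020 = 0, i.e. γ^4 - 704γ^2 + 14884 = 0. So γ is a root of x^4 - 704x^2 + 14884. This polynomial is irreducible over Q: it has no rational root (each ±√115 ± √237 is irrational), and any factorization into two quadratics over Q would force √(27255) ∈ Q (pairing opposite roots) or √115, √237 ∈ Q (other pairings), all impossible. Hence [Q(γ):Q] = 4 = [Q(√115, √237):Q], so Q(γ) = Q(√115, √237).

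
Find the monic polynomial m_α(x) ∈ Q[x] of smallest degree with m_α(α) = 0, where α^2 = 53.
m_α(x) = x^2 - 53

α satisfies α^2 - 53 = 0, so x^2 - 53 annihilates α. Since d = 53 is squarefree and ≠ 1, it is not a perfect square in Q, so x^2 - 53 has no rational root and is therefore irreducible over Q (a degree-2 polynomial over a field is irreducible iff it has no root). Hence m_α(x) = x^2 - 53.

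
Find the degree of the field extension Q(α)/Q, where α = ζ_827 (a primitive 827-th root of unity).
[Q(α):Q] = 826

The minimal polynomial of ζ_827 over Q is the 827-th cyclotomic polynomial Φ_827(x), which is irreducible over Q and has degree φ(827) = 826. Hence [Q(α):Q] = φ(827) = 826.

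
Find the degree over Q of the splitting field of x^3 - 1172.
[K : Q] = 6

The roots of x^3 - 1172 are ∛1172, ω∛1172, ω^2∛1172 where ω = e^(2πi/3) is a primitive cube root of unity, so K = Q(∛1172, ω). Now [Q(∛1172):Q] = 3 (since 1172 is not a perfect cube, x^3 - 1172 is irreducible) and [Q(ω):Q] = 2. Both 2 and 3 divide [K:Q], and [K:Q] ≤ 3·2 = 6, so [K:Q] = 6. (Equivalently: Q(∛1172) ⊂ R but ω ∉ R, so [K : Q(∛1172)] = 2.)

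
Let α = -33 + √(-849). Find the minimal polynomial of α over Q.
m_α(x) = x^2 + 66x + 1938

From α + 33 = √(-849), squaring gives (α + 33)^2 = -849, i.e. α^2 + 66α + 1089 = -849, so α^2 + 66α + 1938 = 0. The discriminant of x^2 + 66x + 1938 is (66)^2 - 4·(1938) = 4356 - 7752 = -3396, and 4·(-849) is not a perfect square in Q since -849 is squarefree and ≠ 1. Hence x^2 + 66x + 1938 is irreducible over Q and is the minimal polynomial of α.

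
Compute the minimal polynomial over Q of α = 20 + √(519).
m_α(x) = x^2 - 40x - 119

From α - 20 = √(519), squaring gives (α - 20)^2 = 519, i.e. α^2 - 40α + 400 = 519, so α^2 - 40α - 119 = 0. The discriminant of x^2 - 40x - 119 is (-40)^2 - 4·(-119) = 1600 + 476 = 2076, and 4·(519) is not a perfect square in Q since 519 is squarefree and ≠ 1. Hence x^2 - 40x - 119 is irreducible over Q and is the minimal polynomial of α.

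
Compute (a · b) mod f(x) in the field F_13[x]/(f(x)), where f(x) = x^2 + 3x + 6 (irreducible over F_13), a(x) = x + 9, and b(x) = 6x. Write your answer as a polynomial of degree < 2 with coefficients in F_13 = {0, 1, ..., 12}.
a · b ≡ 10x + 3 (mod f(x))

Multiply in F_13[x]: a(x)·b(x) = (x + 9)·(6x) = 6x^2 + 2x. This has degree ≥ 2, so divide by f(x) over F_13: 6x^2 + 2x = (6)·(x^2 + 3x + 6) + (10x + 3). Hence a·b ≡ 10x + 3 (mod f). (F_13[x]/(f) is a field with 13^2 = 169 elements since f is irreducible of degree 2.)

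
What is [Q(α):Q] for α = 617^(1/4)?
[Q(α):Q] = 4

α is a root of x^4 - 617. By Eisenstein's criterion at the prime p = 617 (which divides the constant term 617 but p^2 = 380689 does not, since 617 is squarefree), x^4 - 617 is irreducible over Q. Hence [Q(α):Q] = 4.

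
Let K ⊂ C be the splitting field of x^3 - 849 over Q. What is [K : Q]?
[K : Q] = 6

The roots of x^3 - 849 are ∛849, ω∛849, ω^2∛849 where ω = e^(2πi/3) is a primitive cube root of unity, so K = Q(∛849, ω). Now [Q(∛849):Q] = 3 (since 849 is not a perfect cube, x^3 - 849 is irreducible) and [Q(ω):Q] = 2. Both 2 and 3 divide [K:Q], and [K:Q] ≤ 3·2 = 6, so [K:Q] = 6. (Equivalently: Q(∛849) ⊂ R but ω ∉ R, so [K : Q(∛849)] = 2.)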